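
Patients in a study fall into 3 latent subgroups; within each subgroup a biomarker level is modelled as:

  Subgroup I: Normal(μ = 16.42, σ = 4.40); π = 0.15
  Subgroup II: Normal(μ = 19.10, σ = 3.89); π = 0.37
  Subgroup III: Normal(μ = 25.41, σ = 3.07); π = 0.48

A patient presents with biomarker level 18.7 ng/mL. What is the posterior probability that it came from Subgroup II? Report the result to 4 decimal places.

0.6818

By Bayes' theorem, P(k | x) = P(Z=k) f_k(x) / Σ_j P(Z=j) f_j(x).
Evaluate each component's likelihood at the observed value:
  f_I = (1/(4.40·√(2π)))·exp(−(18.7−16.42)²/(2·4.40²)) = 0.090669·exp(-0.13426) = 0.0792776
  f_II = (1/(3.89·√(2π)))·exp(−(18.7−19.10)²/(2·3.89²)) = 0.102556·exp(-0.00529) = 0.102015
  f_III = (1/(3.07·√(2π)))·exp(−(18.7−25.41)²/(2·3.07²)) = 0.129949·exp(-2.38857) = 0.0119242
Prior × likelihood for each component:
  P(Z=I)·f_I = 0.15 × 0.0792776 = 0.0118916
  P(Z=II)·f_II = 0.37 × 0.102015 = 0.0377456
  P(Z=III)·f_III = 0.48 × 0.0119242 = 0.0057236
Denominator: 0.0118916 + 0.0377456 + 0.0057236 = 0.0553608
P(Subgroup II | data) = 0.0377456 / 0.0553608 ≈ 0.6818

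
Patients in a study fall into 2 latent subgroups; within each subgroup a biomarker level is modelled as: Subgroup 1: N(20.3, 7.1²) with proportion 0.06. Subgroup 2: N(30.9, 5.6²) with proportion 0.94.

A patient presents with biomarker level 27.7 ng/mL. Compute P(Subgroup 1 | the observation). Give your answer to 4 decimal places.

0.0333

P(component k | x) = π_k·f_k(x) / marginal(x), where marginal(x) = Σ_j π_j·f_j(x).
Normal densities:
  L_1 = 0.0326412
  L_2 = 0.0605086
Weight by the priors:
  π_1·L_1 = 0.06 × 0.0326412 = 0.00195847
  π_2·L_2 = 0.94 × 0.0605086 = 0.056878
Marginal: 0.00195847 + 0.056878 = 0.0588365
Responsibility of Subgroup 1: 0.00195847 / 0.0588365 ≈ 0.0333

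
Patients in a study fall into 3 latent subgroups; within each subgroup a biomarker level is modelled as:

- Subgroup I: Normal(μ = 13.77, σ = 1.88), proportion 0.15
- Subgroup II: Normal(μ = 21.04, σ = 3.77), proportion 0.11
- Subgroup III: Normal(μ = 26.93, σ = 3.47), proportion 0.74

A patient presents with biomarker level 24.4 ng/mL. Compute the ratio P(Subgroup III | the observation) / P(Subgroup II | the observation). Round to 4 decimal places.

8.3349

Posterior odds = (π_i f_i(x)) / (π_j f_j(x)); the normalising sum cancels.
Normal densities:
  f_I = 2.42339e-08
  f_II = 0.0711351
  f_III = 0.0881345
Odds = (0.74/0.11) × (0.0881345/0.0711351) = 6.72727 × 1.23897 ≈ 8.3349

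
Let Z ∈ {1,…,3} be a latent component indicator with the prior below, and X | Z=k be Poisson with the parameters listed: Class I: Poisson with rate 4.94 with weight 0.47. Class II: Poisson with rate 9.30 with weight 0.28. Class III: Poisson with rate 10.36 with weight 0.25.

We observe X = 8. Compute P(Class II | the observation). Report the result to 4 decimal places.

0.3897

Posterior ∝ prior × likelihood, so P(k | x) ∝ π_k f_k(x); normalise over all components.
Component likelihoods at x = 8:
  L_I = 0.0629333
  L_II = 0.126883
  L_III = 0.104248
Unnormalised posteriors:
  π_I·L_I = 0.47 × 0.0629333 = 0.0295786
  π_II·L_II = 0.28 × 0.126883 = 0.0355273
  π_III·L_III = 0.25 × 0.104248 = 0.0260619
Denominator: 0.0295786 + 0.0355273 + 0.0260619 = 0.0911679
P(Class II | x) ≈ 0.3897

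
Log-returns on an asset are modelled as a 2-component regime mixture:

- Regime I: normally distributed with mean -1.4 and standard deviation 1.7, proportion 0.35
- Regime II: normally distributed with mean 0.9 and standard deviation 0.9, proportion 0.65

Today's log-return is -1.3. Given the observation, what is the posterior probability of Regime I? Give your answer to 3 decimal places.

By Bayes' theorem, P(k | x) = π_k f_k(x) / Σ_j π_j f_j(x).
Evaluate each component's likelihood at the observed value:
  f_I = (1/(1.7·√(2π)))·exp(−(-1.3−-1.4)²/(2·1.7²)) = 0.234672·exp(-0.00173) = 0.234266
  f_II = (1/(0.9·√(2π)))·exp(−(-1.3−0.9)²/(2·0.9²)) = 0.443269·exp(-2.98765) = 0.0223432
Weight by the priors:
  π_I·f_I = 0.35 × 0.234266 = 0.0819932
  π_II·f_II = 0.65 × 0.0223432 = 0.0145231
Denominator: 0.0819932 + 0.0145231 = 0.0965163
Responsibility of Regime I: 0.0819932 / 0.0965163 ≈ 0.850

0.850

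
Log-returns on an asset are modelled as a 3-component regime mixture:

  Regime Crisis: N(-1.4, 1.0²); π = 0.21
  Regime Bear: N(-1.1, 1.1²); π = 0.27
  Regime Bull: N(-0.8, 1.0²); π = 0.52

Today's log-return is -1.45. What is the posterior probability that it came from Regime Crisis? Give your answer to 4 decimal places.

The responsibility of component k is π_k f_k(x) divided by Σ_j π_j f_j(x).
Normal densities:
  p_Crisis = (1/(1.0·√(2π)))·exp(−(-1.45−-1.4)²/(2·1.0²)) = 0.398942·exp(-0.00125) = 0.398444
  p_Bear = (1/(1.1·√(2π)))·exp(−(-1.45−-1.1)²/(2·1.1²)) = 0.362675·exp(-0.05062) = 0.344773
  p_Bull = (1/(1.0·√(2π)))·exp(−(-1.45−-0.8)²/(2·1.0²)) = 0.398942·exp(-0.21125) = 0.322972
Prior × likelihood for each component:
  π_Crisis·p_Crisis = 0.21 × 0.398444 = 0.0836732
  π_Bear·p_Bear = 0.27 × 0.344773 = 0.0930888
  π_Bull·p_Bull = 0.52 × 0.322972 = 0.167946
Sum: 0.0836732 + 0.0930888 + 0.167946 = 0.344708
P(Regime Crisis | data) ≈ 0.2427

0.2427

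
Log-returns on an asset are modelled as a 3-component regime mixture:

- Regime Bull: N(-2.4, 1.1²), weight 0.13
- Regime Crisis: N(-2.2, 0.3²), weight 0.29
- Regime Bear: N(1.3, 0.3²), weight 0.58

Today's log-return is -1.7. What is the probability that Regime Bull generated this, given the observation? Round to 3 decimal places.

0.286

P(component k | x) = w_k·f_k(x) / marginal(x), where marginal(x) = Σ_j w_j·f_j(x).
Component likelihoods at x = -1.7:
  L_Bull = 0.296198
  L_Crisis = 0.33159
  L_Bear = 2.56487e-22
Prior × likelihood for each component:
  w_Bull·L_Bull = 0.13 × 0.296198 = 0.0385057
  w_Crisis·L_Crisis = 0.29 × 0.33159 = 0.0961612
  w_Bear·L_Bear = 0.58 × 2.56487e-22 = 1.48762e-22
Sum: 0.0385057 + 0.0961612 + 1.48762e-22 = 0.134667
P(Regime Bull | data) ≈ 0.286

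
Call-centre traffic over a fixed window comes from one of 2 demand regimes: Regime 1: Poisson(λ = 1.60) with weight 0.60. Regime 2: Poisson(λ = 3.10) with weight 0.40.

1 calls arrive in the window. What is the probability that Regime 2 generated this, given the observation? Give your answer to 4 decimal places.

The responsibility of component k is P(Z=k) f_k(x) divided by Σ_j P(Z=j) f_j(x).
Poisson probabilities:
  L_1 = 0.323034
  L_2 = 0.139653
Unnormalised posteriors:
  P(Z=1)·L_1 = 0.60 × 0.323034 = 0.193821
  P(Z=2)·L_2 = 0.40 × 0.139653 = 0.055861
Normaliser: 0.193821 + 0.055861 = 0.249682
P(Regime 2 | x) ≈ 0.2237

0.2237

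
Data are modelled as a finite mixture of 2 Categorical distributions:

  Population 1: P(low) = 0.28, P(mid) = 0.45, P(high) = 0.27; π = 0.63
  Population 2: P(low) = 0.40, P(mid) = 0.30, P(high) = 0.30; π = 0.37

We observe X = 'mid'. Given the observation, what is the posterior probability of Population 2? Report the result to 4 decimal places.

The responsibility of component k is w_k f_k(x) divided by Σ_j w_j f_j(x).
Evaluate each component's likelihood at the observed value:
  L_1 = P(mid | comp) = 0.45
  L_2 = P(mid | comp) = 0.30
Weight by the priors:
  w_1·L_1 = 0.63 × 0.45 = 0.2835
  w_2·L_2 = 0.37 × 0.3 = 0.111
Marginal: 0.2835 + 0.111 = 0.3945
P(Population 2 | 'mid') ≈ 0.2814

0.2814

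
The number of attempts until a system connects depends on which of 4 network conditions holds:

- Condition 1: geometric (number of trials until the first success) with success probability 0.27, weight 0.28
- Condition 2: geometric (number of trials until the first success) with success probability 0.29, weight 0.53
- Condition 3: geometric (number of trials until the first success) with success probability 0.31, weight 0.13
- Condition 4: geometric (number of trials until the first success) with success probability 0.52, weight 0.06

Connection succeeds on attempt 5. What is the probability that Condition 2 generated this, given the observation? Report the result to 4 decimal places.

0.5477

By Bayes' theorem, P(k | x) = w_k f_k(x) / Σ_j w_j f_j(x).
Evaluate each component's likelihood at the observed value:
  p_1 = 0.27·(1−0.27)^4 = 0.27·0.283982 = 0.0766753
  p_2 = 0.29·(1−0.29)^4 = 0.29·0.254117 = 0.0736939
  p_3 = 0.31·(1−0.31)^4 = 0.31·0.226671 = 0.0702681
  p_4 = 0.52·(1−0.52)^4 = 0.52·0.0530842 = 0.0276038
Weight by the priors:
  w_1·p_1 = 0.28 × 0.0766753 = 0.0214691
  w_2·p_2 = 0.53 × 0.0736939 = 0.0390578
  w_3·p_3 = 0.13 × 0.0702681 = 0.00913485
  w_4·p_4 = 0.06 × 0.0276038 = 0.00165623
Normaliser: 0.0214691 + 0.0390578 + 0.00913485 + 0.00165623 = 0.0713179
Responsibility of Condition 2: 0.0390578 / 0.0713179 ≈ 0.5477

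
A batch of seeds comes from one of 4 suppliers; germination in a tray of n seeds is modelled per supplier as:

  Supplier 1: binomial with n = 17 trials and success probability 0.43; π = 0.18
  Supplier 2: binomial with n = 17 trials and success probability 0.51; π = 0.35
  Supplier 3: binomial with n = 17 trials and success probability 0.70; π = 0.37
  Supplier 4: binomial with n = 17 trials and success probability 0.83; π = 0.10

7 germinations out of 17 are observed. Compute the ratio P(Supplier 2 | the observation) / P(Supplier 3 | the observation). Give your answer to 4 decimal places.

Posterior odds = (w_i f_i(x)) / (w_j f_j(x)); the normalising sum cancels.
Component likelihoods at x = 7 germinations out of 17:
  f_1 = C(17,7)·0.43^7·0.57^10 = 19448·0.00271819·0.00362033 = 0.191383
  f_2 = C(17,7)·0.51^7·0.49^10 = 19448·0.00897411·0.000797923 = 0.13926
  f_3 = C(17,7)·0.70^7·0.30^10 = 19448·0.0823543·5.9049e-06 = 0.00945744
  f_4 = C(17,7)·0.83^7·0.17^10 = 19448·0.271361·2.01599e-08 = 0.000106392
Odds = (0.35/0.37) × (0.13926/0.00945744) = 0.945946 × 14.7249 ≈ 13.9290

13.9290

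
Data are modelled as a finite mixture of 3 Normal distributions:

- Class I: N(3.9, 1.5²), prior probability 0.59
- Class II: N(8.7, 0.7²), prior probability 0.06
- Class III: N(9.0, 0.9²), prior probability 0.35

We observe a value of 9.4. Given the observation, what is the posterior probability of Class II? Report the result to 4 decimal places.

0.1284

P(component k | x) = π_k·f_k(x) / marginal(x), where marginal(x) = Σ_j π_j·f_j(x).
Component likelihoods at x = 9.4:
  L_I = 0.00032018
  L_II = 0.345672
  L_III = 0.401582
Multiply by the mixture weights:
  π_I·L_I = 0.59 × 0.00032018 = 0.000188906
  π_II·L_II = 0.06 × 0.345672 = 0.0207403
  π_III·L_III = 0.35 × 0.401582 = 0.140554
Normaliser: 0.000188906 + 0.0207403 + 0.140554 = 0.161483
P(Class II | x) ≈ 0.1284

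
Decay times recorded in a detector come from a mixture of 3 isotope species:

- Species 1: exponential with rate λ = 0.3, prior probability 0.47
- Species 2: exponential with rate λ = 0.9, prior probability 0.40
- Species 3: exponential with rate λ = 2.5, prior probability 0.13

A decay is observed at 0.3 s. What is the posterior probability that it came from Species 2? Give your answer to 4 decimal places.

0.4932

By Bayes' theorem, P(k | x) = w_k f_k(x) / Σ_j w_j f_j(x).
Exponential densities:
  L_1 = 0.274179
  L_2 = 0.687042
  L_3 = 1.18092
Prior × likelihood for each component:
  w_1·L_1 = 0.47 × 0.274179 = 0.128864
  w_2·L_2 = 0.40 × 0.687042 = 0.274817
  w_3·L_3 = 0.13 × 1.18092 = 0.153519
Marginal: 0.128864 + 0.274817 + 0.153519 = 0.5572
P(Species 2 | x) = 0.274817 / 0.5572 ≈ 0.4932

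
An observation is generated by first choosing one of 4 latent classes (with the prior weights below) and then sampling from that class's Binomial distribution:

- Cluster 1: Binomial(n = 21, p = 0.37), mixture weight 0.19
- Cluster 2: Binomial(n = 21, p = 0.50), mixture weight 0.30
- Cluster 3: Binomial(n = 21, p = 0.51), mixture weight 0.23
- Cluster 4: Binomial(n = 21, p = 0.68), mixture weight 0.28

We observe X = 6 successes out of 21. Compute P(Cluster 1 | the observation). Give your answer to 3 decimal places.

Apply Bayes' rule: the posterior for each component is proportional to its prior times its likelihood at x.
Evaluate each component's likelihood at the observed value:
  L_1 = C(21,6)·0.37^6·0.63^15 = 54264·0.00256573·0.000977481 = 0.136091
  L_2 = C(21,6)·0.50^6·0.50^15 = 54264·0.015625·3.05176e-05 = 0.0258751
  L_3 = C(21,6)·0.51^6·0.49^15 = 54264·0.0175963·2.25393e-05 = 0.0215216
  L_4 = C(21,6)·0.68^6·0.32^15 = 54264·0.0988675·3.77789e-08 = 0.000202682
Weight by the priors:
  π_1·L_1 = 0.19 × 0.136091 = 0.0258573
  π_2·L_2 = 0.30 × 0.0258751 = 0.00776253
  π_3·L_3 = 0.23 × 0.0215216 = 0.00494996
  π_4·L_4 = 0.28 × 0.000202682 = 5.67509e-05
Normaliser: 0.0258573 + 0.00776253 + 0.00494996 + 5.67509e-05 = 0.0386266
P(Cluster 1 | data) = 0.0258573 / 0.0386266 ≈ 0.669

0.669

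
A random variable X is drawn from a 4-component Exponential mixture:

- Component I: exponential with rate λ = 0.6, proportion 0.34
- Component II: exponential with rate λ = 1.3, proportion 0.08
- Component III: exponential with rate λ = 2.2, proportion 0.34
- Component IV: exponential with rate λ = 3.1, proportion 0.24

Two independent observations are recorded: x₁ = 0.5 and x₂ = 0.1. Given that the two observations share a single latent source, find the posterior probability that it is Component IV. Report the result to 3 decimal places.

P(component k | x) = P(Z=k)·f_k(x) / marginal(x), where marginal(x) = Σ_j P(Z=j)·f_j(x).
Since both observations come from the same component, the likelihood for component k is f_k(x₁)·f_k(x₂).
  p_I = [0.6·e^(−0.6·0.5) = 0.6·e^(−0.3000) = 0.444491] × [0.565059] = 0.251163
  p_II = [1.3·e^(−1.3·0.5) = 1.3·e^(−0.6500) = 0.67866] × [1.14152] = 0.774706
  p_III = [2.2·e^(−2.2·0.5) = 2.2·e^(−1.1000) = 0.732316] × [1.76554] = 1.29293
  p_IV = [3.1·e^(−3.1·0.5) = 3.1·e^(−1.5500) = 0.657969] × [2.27369] = 1.49601
Weight by the priors:
  P(Z=I)·p_I = 0.34 × 0.251163 = 0.0853956
  P(Z=II)·p_II = 0.08 × 0.774706 = 0.0619765
  P(Z=III)·p_III = 0.34 × 1.29293 = 0.439598
  P(Z=IV)·p_IV = 0.24 × 1.49601 = 0.359043
Sum: 0.0853956 + 0.0619765 + 0.439598 + 0.359043 = 0.946013
Responsibility of Component IV: 0.359043 / 0.946013 ≈ 0.380

0.380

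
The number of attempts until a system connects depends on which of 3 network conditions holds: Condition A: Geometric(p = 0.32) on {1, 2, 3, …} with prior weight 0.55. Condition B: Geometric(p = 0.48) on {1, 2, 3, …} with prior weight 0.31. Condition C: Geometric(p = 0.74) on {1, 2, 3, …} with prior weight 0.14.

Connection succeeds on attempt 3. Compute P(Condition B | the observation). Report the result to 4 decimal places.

By Bayes' theorem, P(k | x) = w_k f_k(x) / Σ_j w_j f_j(x).
Evaluate each component's likelihood at the observed value:
  L_A = 0.32·(1−0.32)^2 = 0.32·0.4624 = 0.147968
  L_B = 0.48·(1−0.48)^2 = 0.48·0.2704 = 0.129792
  L_C = 0.74·(1−0.74)^2 = 0.74·0.0676 = 0.050024
Unnormalised posteriors:
  w_A·L_A = 0.55 × 0.147968 = 0.0813824
  w_B·L_B = 0.31 × 0.129792 = 0.0402355
  w_C·L_C = 0.14 × 0.050024 = 0.00700336
Sum: 0.0813824 + 0.0402355 + 0.00700336 = 0.128621
P(Condition B | x) = 0.0402355 / 0.128621 ≈ 0.3128

0.3128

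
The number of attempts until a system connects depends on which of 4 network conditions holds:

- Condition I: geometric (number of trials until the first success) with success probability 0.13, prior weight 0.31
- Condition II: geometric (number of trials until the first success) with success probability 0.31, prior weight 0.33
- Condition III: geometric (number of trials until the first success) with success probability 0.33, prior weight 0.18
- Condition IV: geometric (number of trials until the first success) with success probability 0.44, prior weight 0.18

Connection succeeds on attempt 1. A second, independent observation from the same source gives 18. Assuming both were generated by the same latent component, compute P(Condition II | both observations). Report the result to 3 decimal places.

0.101

The responsibility of component k is π_k f_k(x) divided by Σ_j π_j f_j(x).
Since both observations come from the same component, the likelihood for component k is f_k(x₁)·f_k(x₂).
  p_I = [0.13·(1−0.13)^0 = 0.13·1 = 0.13] × [0.0121835] = 0.00158385
  p_II = [0.31·(1−0.31)^0 = 0.31·1 = 0.31] × [0.000564672] = 0.000175048
  p_III = [0.33·(1−0.33)^0 = 0.33·1 = 0.33] × [0.000364574] = 0.000120309
  p_IV = [0.44·(1−0.44)^0 = 0.44·1 = 0.44] × [2.30488e-05] = 1.01415e-05
Unnormalised posteriors:
  π_I·p_I = 0.31 × 0.00158385 = 0.000490993
  π_II·p_II = 0.33 × 0.000175048 = 5.77659e-05
  π_III·p_III = 0.18 × 0.000120309 = 2.16557e-05
  π_IV·p_IV = 0.18 × 1.01415e-05 = 1.82547e-06
Sum: 0.000490993 + 5.77659e-05 + 2.16557e-05 + 1.82547e-06 = 0.000572241
Responsibility of Condition II: 5.77659e-05 / 0.000572241 ≈ 0.101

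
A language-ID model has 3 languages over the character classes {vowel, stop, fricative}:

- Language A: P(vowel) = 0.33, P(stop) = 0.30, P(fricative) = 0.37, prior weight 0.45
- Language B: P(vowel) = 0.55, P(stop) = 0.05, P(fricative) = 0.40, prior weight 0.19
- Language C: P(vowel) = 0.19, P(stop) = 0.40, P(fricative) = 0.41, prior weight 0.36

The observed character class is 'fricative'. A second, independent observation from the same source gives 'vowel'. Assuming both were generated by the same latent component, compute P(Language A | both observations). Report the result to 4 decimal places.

0.4403

P(component k | x) = π_k·f_k(x) / marginal(x), where marginal(x) = Σ_j π_j·f_j(x).
Since both observations come from the same component, the likelihood for component k is f_k(x₁)·f_k(x₂).
  p_A = [P(fricative | comp) = 0.37] × [0.33] = 0.1221
  p_B = [P(fricative | comp) = 0.40] × [0.55] = 0.22
  p_C = [P(fricative | comp) = 0.41] × [0.19] = 0.0779
Multiply by the mixture weights:
  π_A·p_A = 0.45 × 0.1221 = 0.054945
  π_B·p_B = 0.19 × 0.22 = 0.0418
  π_C·p_C = 0.36 × 0.0779 = 0.028044
Normaliser: 0.054945 + 0.0418 + 0.028044 = 0.124789
Responsibility of Language A: 0.054945 / 0.124789 ≈ 0.4403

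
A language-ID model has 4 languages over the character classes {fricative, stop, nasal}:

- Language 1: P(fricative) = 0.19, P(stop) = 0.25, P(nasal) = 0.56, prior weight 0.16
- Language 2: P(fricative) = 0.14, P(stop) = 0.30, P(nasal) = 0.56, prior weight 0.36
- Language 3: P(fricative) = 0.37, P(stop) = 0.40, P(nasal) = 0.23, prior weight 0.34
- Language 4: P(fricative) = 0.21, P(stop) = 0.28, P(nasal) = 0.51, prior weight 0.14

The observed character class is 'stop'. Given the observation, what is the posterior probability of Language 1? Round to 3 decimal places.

0.124

By Bayes' theorem, P(k | x) = w_k f_k(x) / Σ_j w_j f_j(x).
Evaluate each component's likelihood at the observed value:
  f_1 = P(stop | comp) = 0.25
  f_2 = P(stop | comp) = 0.30
  f_3 = P(stop | comp) = 0.40
  f_4 = P(stop | comp) = 0.28
Weight by the priors:
  w_1·f_1 = 0.16 × 0.25 = 0.04
  w_2·f_2 = 0.36 × 0.3 = 0.108
  w_3·f_3 = 0.34 × 0.4 = 0.136
  w_4·f_4 = 0.14 × 0.28 = 0.0392
Evidence: 0.04 + 0.108 + 0.136 + 0.0392 = 0.3232
So the posterior for Language 1 is 0.04 / 0.3232 ≈ 0.124.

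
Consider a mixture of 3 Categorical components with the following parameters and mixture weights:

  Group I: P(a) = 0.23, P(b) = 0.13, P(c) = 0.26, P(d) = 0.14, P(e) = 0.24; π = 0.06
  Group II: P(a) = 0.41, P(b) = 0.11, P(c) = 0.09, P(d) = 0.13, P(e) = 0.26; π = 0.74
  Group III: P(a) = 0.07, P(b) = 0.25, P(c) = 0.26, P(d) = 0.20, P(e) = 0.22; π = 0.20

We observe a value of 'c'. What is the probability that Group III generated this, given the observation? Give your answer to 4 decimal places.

The responsibility of component k is P(Z=k) f_k(x) divided by Σ_j P(Z=j) f_j(x).
Component likelihoods at x = 'c':
  L_I = 0.26
  L_II = 0.09
  L_III = 0.26
Multiply by the mixture weights:
  P(Z=I)·L_I = 0.06 × 0.26 = 0.0156
  P(Z=II)·L_II = 0.74 × 0.09 = 0.0666
  P(Z=III)·L_III = 0.20 × 0.26 = 0.052
Normaliser: 0.0156 + 0.0666 + 0.052 = 0.1342
P(Group III | data) ≈ 0.3875

0.3875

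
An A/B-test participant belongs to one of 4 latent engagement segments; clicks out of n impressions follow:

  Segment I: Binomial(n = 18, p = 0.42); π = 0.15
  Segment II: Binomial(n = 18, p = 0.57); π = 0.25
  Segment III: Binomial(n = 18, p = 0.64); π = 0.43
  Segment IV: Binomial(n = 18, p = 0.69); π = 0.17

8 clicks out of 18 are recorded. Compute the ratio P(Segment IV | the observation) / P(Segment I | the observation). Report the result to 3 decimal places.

Since P(k|x) ∝ w_k f_k(x), the posterior odds are w_i f_i(x) / (w_j f_j(x)).
Binomial probabilities:
  L_I = C(18,8)·0.42^8·0.58^10 = 43758·0.000968265·0.00430804 = 0.182529
  L_II = C(18,8)·0.57^8·0.43^10 = 43758·0.0111429·0.000216115 = 0.105376
  L_III = C(18,8)·0.64^8·0.36^10 = 43758·0.0281475·3.65616e-05 = 0.0450321
  L_IV = C(18,8)·0.69^8·0.31^10 = 43758·0.0513798·8.19628e-06 = 0.0184275
0.00313268 / 0.0273793 ≈ 0.114

0.114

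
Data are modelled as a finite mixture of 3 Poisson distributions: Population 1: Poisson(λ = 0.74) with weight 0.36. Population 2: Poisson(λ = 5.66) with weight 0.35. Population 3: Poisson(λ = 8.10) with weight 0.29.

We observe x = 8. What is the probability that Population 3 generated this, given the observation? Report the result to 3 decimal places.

0.560

P(component k | x) = π_k·f_k(x) / marginal(x), where marginal(x) = Σ_j π_j·f_j(x).
Evaluate each component's likelihood at the observed value:
  f_1 = e^(−0.74)·0.74^8/8! = 1.06403e-06
  f_2 = e^(−5.66)·5.66^8/8! = 0.0909712
  f_3 = e^(−8.10)·8.10^8/8! = 0.1395
Weight by the priors:
  π_1·f_1 = 0.36 × 1.06403e-06 = 3.83052e-07
  π_2·f_2 = 0.35 × 0.0909712 = 0.0318399
  π_3·f_3 = 0.29 × 0.1395 = 0.040455
Sum: 3.83052e-07 + 0.0318399 + 0.040455 = 0.0722953
Responsibility of Population 3: 0.040455 / 0.0722953 ≈ 0.560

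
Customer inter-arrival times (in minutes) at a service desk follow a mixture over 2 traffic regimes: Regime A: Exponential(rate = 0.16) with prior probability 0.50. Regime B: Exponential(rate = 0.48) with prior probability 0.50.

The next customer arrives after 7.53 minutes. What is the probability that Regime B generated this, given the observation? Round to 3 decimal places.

Apply Bayes' rule: the posterior for each component is proportional to its prior times its likelihood at x.
Component likelihoods at x = 7.53 minutes:
  L_A = 0.0479603
  L_B = 0.0129279
Unnormalised posteriors:
  π_A·L_A = 0.50 × 0.0479603 = 0.0239802
  π_B·L_B = 0.50 × 0.0129279 = 0.00646394
Normaliser: 0.0239802 + 0.00646394 = 0.0304441
So the posterior for Regime B is 0.00646394 / 0.0304441 ≈ 0.212.

0.212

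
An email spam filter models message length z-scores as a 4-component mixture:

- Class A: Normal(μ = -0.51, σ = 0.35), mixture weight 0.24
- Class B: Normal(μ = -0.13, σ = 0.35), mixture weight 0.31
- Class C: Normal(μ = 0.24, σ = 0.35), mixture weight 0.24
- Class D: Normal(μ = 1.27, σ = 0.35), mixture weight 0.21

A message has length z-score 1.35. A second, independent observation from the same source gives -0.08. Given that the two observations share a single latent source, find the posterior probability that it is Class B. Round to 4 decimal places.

0.0336

The responsibility of component k is P(Z=k) f_k(x) divided by Σ_j P(Z=j) f_j(x).
Since both observations come from the same component, the likelihood for component k is f_k(x₁)·f_k(x₂).
  p_A = [(1/(0.35·√(2π)))·exp(−(1.35−-0.51)²/(2·0.35²)) = 1.139835·exp(-14.12082) = 8.39942e-07] × [0.535899] = 4.50124e-07
  p_B = [(1/(0.35·√(2π)))·exp(−(1.35−-0.13)²/(2·0.35²)) = 1.139835·exp(-8.94041) = 0.000149304] × [1.12826] = 0.000168454
  p_C = [(1/(0.35·√(2π)))·exp(−(1.35−0.24)²/(2·0.35²)) = 1.139835·exp(-5.02898) = 0.00746077] × [0.750455] = 0.00559898
  p_D = [(1/(0.35·√(2π)))·exp(−(1.35−1.27)²/(2·0.35²)) = 1.139835·exp(-0.02612) = 1.11045] × [0.000670228] = 0.000744252
Weight by the priors:
  P(Z=A)·p_A = 0.24 × 4.50124e-07 = 1.0803e-07
  P(Z=B)·p_B = 0.31 × 0.000168454 = 5.22209e-05
  P(Z=C)·p_C = 0.24 × 0.00559898 = 0.00134375
  P(Z=D)·p_D = 0.21 × 0.000744252 = 0.000156293
Marginal: 1.0803e-07 + 5.22209e-05 + 0.00134375 + 0.000156293 = 0.00155238
So the posterior for Class B is 5.22209e-05 / 0.00155238 ≈ 0.0336.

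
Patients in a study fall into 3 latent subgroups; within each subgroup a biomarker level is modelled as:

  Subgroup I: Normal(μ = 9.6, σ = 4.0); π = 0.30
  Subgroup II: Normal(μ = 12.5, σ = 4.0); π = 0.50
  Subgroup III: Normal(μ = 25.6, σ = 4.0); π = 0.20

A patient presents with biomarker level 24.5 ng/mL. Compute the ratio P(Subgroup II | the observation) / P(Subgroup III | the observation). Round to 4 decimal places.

0.0288

The posterior odds equal the prior odds times the likelihood ratio: (w_i/w_j)·(f_i(x)/f_j(x)).
Evaluate each component's likelihood at the observed value:
  L_I = 9.67824e-05
  L_II = 0.00110796
  L_III = 0.0960347
Odds = (0.50/0.20) × (0.00110796/0.0960347) = 2.5 × 0.0115371 ≈ 0.0288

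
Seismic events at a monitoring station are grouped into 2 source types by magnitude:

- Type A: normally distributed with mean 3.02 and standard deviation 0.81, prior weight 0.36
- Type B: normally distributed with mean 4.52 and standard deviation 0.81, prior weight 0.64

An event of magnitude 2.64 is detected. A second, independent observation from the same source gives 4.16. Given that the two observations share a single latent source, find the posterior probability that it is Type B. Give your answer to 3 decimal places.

0.247

By Bayes' theorem, P(k | x) = π_k f_k(x) / Σ_j π_j f_j(x).
Since both observations come from the same component, the likelihood for component k is f_k(x₁)·f_k(x₂).
  p_A = [(1/(0.81·√(2π)))·exp(−(2.64−3.02)²/(2·0.81²)) = 0.492521·exp(-0.11004) = 0.441198] × [0.182937] = 0.0807113
  p_B = [(1/(0.81·√(2π)))·exp(−(2.64−4.52)²/(2·0.81²)) = 0.492521·exp(-2.69349) = 0.0333163] × [0.446202] = 0.0148658
Unnormalised posteriors:
  π_A·p_A = 0.36 × 0.0807113 = 0.0290561
  π_B·p_B = 0.64 × 0.0148658 = 0.00951411
Denominator: 0.0290561 + 0.00951411 = 0.0385702
Responsibility of Type B: 0.00951411 / 0.0385702 ≈ 0.247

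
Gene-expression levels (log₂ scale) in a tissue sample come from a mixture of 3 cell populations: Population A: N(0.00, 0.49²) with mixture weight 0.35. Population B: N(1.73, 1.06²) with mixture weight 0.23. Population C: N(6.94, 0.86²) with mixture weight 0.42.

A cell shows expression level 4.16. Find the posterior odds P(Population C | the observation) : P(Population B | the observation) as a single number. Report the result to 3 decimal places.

0.168

Since P(k|x) ∝ P(Z=k) f_k(x), the posterior odds are P(Z=i) f_i(x) / (P(Z=j) f_j(x)).
Component likelihoods at x = 4.16:
  L_A = 1.81749e-16
  L_B = 0.0271908
  L_C = 0.00249658
Posterior odds = (P(Z=C)·L_C) / (P(Z=B)·L_B) = (0.42·0.00249658) / (0.23·0.0271908) = 0.00104857 / 0.00625388 ≈ 0.168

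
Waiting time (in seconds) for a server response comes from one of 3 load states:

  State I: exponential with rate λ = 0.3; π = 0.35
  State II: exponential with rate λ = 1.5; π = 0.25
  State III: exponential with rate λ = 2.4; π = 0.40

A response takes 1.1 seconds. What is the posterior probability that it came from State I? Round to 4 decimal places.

0.3495

P(component k | x) = P(Z=k)·f_k(x) / marginal(x), where marginal(x) = Σ_j P(Z=j)·f_j(x).
Evaluate each component's likelihood at the observed value:
  f_I = 0.3·e^(−0.3·1.1) = 0.3·e^(−0.3300) = 0.215677
  f_II = 1.5·e^(−1.5·1.1) = 1.5·e^(−1.6500) = 0.288075
  f_III = 2.4·e^(−2.4·1.1) = 2.4·e^(−2.6400) = 0.171267
Unnormalised posteriors:
  P(Z=I)·f_I = 0.35 × 0.215677 = 0.075487
  P(Z=II)·f_II = 0.25 × 0.288075 = 0.0720187
  P(Z=III)·f_III = 0.40 × 0.171267 = 0.0685068
Normaliser: 0.075487 + 0.0720187 + 0.0685068 = 0.216013
So the posterior for State I is 0.075487 / 0.216013 ≈ 0.3495.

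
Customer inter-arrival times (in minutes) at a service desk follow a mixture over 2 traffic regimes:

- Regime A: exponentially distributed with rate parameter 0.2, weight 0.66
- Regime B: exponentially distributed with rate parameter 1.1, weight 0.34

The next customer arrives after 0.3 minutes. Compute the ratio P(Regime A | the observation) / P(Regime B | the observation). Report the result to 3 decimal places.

0.462

The posterior odds equal the prior odds times the likelihood ratio: (π_i/π_j)·(f_i(x)/f_j(x)).
Component likelihoods at x = 0.3 minutes:
  f_A = 0.2·e^(−0.2·0.3) = 0.2·e^(−0.0600) = 0.188353
  f_B = 1.1·e^(−1.1·0.3) = 1.1·e^(−0.3300) = 0.790816
Odds = (0.66/0.34) × (0.188353/0.790816) = 1.94118 × 0.238175 ≈ 0.462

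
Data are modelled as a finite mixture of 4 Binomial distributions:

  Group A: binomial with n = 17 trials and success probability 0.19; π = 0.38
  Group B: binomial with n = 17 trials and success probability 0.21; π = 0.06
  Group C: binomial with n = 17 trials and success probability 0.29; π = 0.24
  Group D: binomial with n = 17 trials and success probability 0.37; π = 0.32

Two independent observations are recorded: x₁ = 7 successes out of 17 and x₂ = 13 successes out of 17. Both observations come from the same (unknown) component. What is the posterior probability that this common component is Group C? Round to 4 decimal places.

0.0297

Apply Bayes' rule: the posterior for each component is proportional to its prior times its likelihood at x.
Since both observations come from the same component, the likelihood for component k is f_k(x₁)·f_k(x₂).
  f_A = [0.0211349] × [4.30838e-07] = 9.10572e-09
  f_B = [0.0331651] × [1.43198e-06] = 4.74916e-08
  f_C = [0.109205] × [6.20561e-05] = 6.77686e-06
  f_D = [0.181841] × [0.000913191] = 0.000166056
Weight by the priors:
  P(Z=A)·f_A = 0.38 × 9.10572e-09 = 3.46017e-09
  P(Z=B)·f_B = 0.06 × 4.74916e-08 = 2.8495e-09
  P(Z=C)·f_C = 0.24 × 6.77686e-06 = 1.62645e-06
  P(Z=D)·f_D = 0.32 × 0.000166056 = 5.31379e-05
Denominator: 3.46017e-09 + 2.8495e-09 + 1.62645e-06 + 5.31379e-05 = 5.47706e-05
So the posterior for Group C is 1.62645e-06 / 5.47706e-05 ≈ 0.0297.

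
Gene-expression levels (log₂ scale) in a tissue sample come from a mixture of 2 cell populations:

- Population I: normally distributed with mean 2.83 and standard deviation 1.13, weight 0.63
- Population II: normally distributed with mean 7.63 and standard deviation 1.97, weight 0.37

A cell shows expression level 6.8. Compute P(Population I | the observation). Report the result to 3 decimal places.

0.007

P(component k | x) = π_k·f_k(x) / marginal(x), where marginal(x) = Σ_j π_j·f_j(x).
Evaluate each component's likelihood at the observed value:
  f_I = (1/(1.13·√(2π)))·exp(−(6.8−2.83)²/(2·1.13²)) = 0.353046·exp(-6.17155) = 0.000737161
  f_II = (1/(1.97·√(2π)))·exp(−(6.8−7.63)²/(2·1.97²)) = 0.202509·exp(-0.08876) = 0.18531
Unnormalised posteriors:
  π_I·f_I = 0.63 × 0.000737161 = 0.000464411
  π_II·f_II = 0.37 × 0.18531 = 0.0685646
Normaliser: 0.000464411 + 0.0685646 = 0.069029
P(Population I | 6.8) = 0.000464411 / 0.069029 ≈ 0.007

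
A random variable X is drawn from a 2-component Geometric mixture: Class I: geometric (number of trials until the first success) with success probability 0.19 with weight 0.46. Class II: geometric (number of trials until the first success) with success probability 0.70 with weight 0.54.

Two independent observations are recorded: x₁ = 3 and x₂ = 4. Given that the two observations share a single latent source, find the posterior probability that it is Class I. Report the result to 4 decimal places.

Apply Bayes' rule: the posterior for each component is proportional to its prior times its likelihood at x.
Since both observations come from the same component, the likelihood for component k is f_k(x₁)·f_k(x₂).
  L_I = [0.19·(1−0.19)^2 = 0.19·0.6561 = 0.124659] × [0.100974] = 0.0125873
  L_II = [0.70·(1−0.70)^2 = 0.70·0.09 = 0.063] × [0.0189] = 0.0011907
Multiply by the mixture weights:
  P(Z=I)·L_I = 0.46 × 0.0125873 = 0.00579015
  P(Z=II)·L_II = 0.54 × 0.0011907 = 0.000642978
Evidence: 0.00579015 + 0.000642978 = 0.00643313
So the posterior for Class I is 0.00579015 / 0.00643313 ≈ 0.9001.

0.9001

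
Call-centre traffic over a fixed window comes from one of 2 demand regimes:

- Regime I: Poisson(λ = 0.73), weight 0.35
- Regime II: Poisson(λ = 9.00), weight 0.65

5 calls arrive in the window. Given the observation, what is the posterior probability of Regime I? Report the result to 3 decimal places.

P(component k | x) = P(Z=k)·f_k(x) / marginal(x), where marginal(x) = Σ_j P(Z=j)·f_j(x).
Component likelihoods at x = 5 calls:
  L_I = e^(−0.73)·0.73^5/5! = 0.000832527
  L_II = e^(−9.00)·9.00^5/5! = 0.0607269
Prior × likelihood for each component:
  P(Z=I)·L_I = 0.35 × 0.000832527 = 0.000291384
  P(Z=II)·L_II = 0.65 × 0.0607269 = 0.0394725
Marginal: 0.000291384 + 0.0394725 = 0.0397639
P(Regime I | the observation) ≈ 0.007

0.007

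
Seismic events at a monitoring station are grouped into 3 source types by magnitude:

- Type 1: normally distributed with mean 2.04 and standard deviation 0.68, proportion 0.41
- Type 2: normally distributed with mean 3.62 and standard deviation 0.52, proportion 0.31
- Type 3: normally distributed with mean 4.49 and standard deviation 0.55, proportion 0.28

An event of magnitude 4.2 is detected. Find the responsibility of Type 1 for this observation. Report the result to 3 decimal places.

0.005

Posterior ∝ prior × likelihood, so P(k | x) ∝ w_k f_k(x); normalise over all components.
Component likelihoods at x = 4.2:
  f_1 = 0.00377914
  f_2 = 0.411868
  f_3 = 0.631214
Prior × likelihood for each component:
  w_1·f_1 = 0.41 × 0.00377914 = 0.00154945
  w_2·f_2 = 0.31 × 0.411868 = 0.127679
  w_3·f_3 = 0.28 × 0.631214 = 0.17674
Sum: 0.00154945 + 0.127679 + 0.17674 = 0.305968
P(Type 1 | data) ≈ 0.005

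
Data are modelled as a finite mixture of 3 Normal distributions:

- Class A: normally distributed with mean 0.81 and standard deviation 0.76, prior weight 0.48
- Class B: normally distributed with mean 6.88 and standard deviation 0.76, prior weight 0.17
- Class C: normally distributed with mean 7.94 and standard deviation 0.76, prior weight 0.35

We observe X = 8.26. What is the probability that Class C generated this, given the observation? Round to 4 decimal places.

Apply Bayes' rule: the posterior for each component is proportional to its prior times its likelihood at x.
Evaluate each component's likelihood at the observed value:
  f_A = 7.14618e-22
  f_B = 0.100958
  f_C = 0.480396
Unnormalised posteriors:
  w_A·f_A = 0.48 × 7.14618e-22 = 3.43016e-22
  w_B·f_B = 0.17 × 0.100958 = 0.0171629
  w_C·f_C = 0.35 × 0.480396 = 0.168139
Denominator: 3.43016e-22 + 0.0171629 + 0.168139 = 0.185302
Responsibility of Class C: 0.168139 / 0.185302 ≈ 0.9074

0.9074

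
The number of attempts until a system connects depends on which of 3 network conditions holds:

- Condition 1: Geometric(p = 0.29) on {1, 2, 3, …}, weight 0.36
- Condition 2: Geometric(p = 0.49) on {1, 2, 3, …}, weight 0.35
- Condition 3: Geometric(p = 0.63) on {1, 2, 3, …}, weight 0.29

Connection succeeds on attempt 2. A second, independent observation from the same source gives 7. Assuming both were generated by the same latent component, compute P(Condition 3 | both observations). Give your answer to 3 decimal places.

0.030

P(component k | x) = π_k·f_k(x) / marginal(x), where marginal(x) = Σ_j π_j·f_j(x).
Since both observations come from the same component, the likelihood for component k is f_k(x₁)·f_k(x₂).
  p_1 = [0.29·(1−0.29)^1 = 0.29·0.71 = 0.2059] × [0.0371491] = 0.007649
  p_2 = [0.49·(1−0.49)^1 = 0.49·0.51 = 0.2499] × [0.00862218] = 0.00215468
  p_3 = [0.63·(1−0.63)^1 = 0.63·0.37 = 0.2331] × [0.00161641] = 0.000376785
Weight by the priors:
  π_1·p_1 = 0.36 × 0.007649 = 0.00275364
  π_2·p_2 = 0.35 × 0.00215468 = 0.000754139
  π_3·p_3 = 0.29 × 0.000376785 = 0.000109268
Evidence: 0.00275364 + 0.000754139 + 0.000109268 = 0.00361705
So the posterior for Condition 3 is 0.000109268 / 0.00361705 ≈ 0.030.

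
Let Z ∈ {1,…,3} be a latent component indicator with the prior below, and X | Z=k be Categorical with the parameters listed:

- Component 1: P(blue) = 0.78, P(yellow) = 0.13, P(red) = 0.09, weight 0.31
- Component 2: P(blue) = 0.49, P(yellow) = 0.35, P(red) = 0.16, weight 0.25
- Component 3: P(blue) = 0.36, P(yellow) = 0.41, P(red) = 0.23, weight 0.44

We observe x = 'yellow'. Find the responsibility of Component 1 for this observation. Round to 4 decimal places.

0.1308

P(component k | x) = P(Z=k)·f_k(x) / marginal(x), where marginal(x) = Σ_j P(Z=j)·f_j(x).
Categorical probabilities:
  p_1 = P(yellow | comp) = 0.13
  p_2 = P(yellow | comp) = 0.35
  p_3 = P(yellow | comp) = 0.41
Weight by the priors:
  P(Z=1)·p_1 = 0.31 × 0.13 = 0.0403
  P(Z=2)·p_2 = 0.25 × 0.35 = 0.0875
  P(Z=3)·p_3 = 0.44 × 0.41 = 0.1804
Marginal: 0.0403 + 0.0875 + 0.1804 = 0.3082
Responsibility of Component 1: 0.0403 / 0.3082 ≈ 0.1308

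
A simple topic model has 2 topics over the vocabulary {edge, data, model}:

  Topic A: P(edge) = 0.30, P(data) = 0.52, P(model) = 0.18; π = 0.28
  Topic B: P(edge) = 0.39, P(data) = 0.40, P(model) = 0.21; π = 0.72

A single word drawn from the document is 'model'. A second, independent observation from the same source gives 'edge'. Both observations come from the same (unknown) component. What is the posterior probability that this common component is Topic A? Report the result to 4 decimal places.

Posterior ∝ prior × likelihood, so P(k | x) ∝ π_k f_k(x); normalise over all components.
Since both observations come from the same component, the likelihood for component k is f_k(x₁)·f_k(x₂).
  f_A = [0.18] × [0.3] = 0.054
  f_B = [0.21] × [0.39] = 0.0819
Prior × likelihood for each component:
  π_A·f_A = 0.28 × 0.054 = 0.01512
  π_B·f_B = 0.72 × 0.0819 = 0.058968
Evidence: 0.01512 + 0.058968 = 0.074088
P(Topic A | data) ≈ 0.2041

0.2041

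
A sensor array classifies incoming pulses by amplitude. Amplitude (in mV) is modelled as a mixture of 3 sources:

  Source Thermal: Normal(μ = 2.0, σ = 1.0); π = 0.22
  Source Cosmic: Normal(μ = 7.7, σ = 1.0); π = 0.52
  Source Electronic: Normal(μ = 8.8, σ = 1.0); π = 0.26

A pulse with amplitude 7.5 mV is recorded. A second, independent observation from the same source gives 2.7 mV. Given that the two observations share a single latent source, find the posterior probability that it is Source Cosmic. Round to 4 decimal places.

By Bayes' theorem, P(k | x) = π_k f_k(x) / Σ_j π_j f_j(x).
Since both observations come from the same component, the likelihood for component k is f_k(x₁)·f_k(x₂).
  p_Thermal = [(1/(1.0·√(2π)))·exp(−(7.5−2.0)²/(2·1.0²)) = 0.398942·exp(-15.12500) = 1.07698e-07] × [0.312254] = 3.3629e-08
  p_Cosmic = [(1/(1.0·√(2π)))·exp(−(7.5−7.7)²/(2·1.0²)) = 0.398942·exp(-0.02000) = 0.391043] × [1.48672e-06] = 5.81371e-07
  p_Electronic = [(1/(1.0·√(2π)))·exp(−(7.5−8.8)²/(2·1.0²)) = 0.398942·exp(-0.84500) = 0.171369] × [3.31788e-09] = 5.68581e-10
Prior × likelihood for each component:
  π_Thermal·p_Thermal = 0.22 × 3.3629e-08 = 7.39838e-09
  π_Cosmic·p_Cosmic = 0.52 × 5.81371e-07 = 3.02313e-07
  π_Electronic·p_Electronic = 0.26 × 5.68581e-10 = 1.47831e-10
Normaliser: 7.39838e-09 + 3.02313e-07 + 1.47831e-10 = 3.09859e-07
So the posterior for Source Cosmic is 3.02313e-07 / 3.09859e-07 ≈ 0.9756.

0.9756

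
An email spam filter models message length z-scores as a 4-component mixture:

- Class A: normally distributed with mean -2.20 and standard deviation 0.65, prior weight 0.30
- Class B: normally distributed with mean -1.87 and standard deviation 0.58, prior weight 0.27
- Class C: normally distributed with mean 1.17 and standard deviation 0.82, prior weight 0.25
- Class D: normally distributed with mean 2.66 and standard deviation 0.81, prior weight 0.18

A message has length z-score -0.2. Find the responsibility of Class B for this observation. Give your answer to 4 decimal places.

P(component k | x) = π_k·f_k(x) / marginal(x), where marginal(x) = Σ_j π_j·f_j(x).
Evaluate each component's likelihood at the observed value:
  L_A = 0.00539715
  L_B = 0.0108953
  L_C = 0.120493
  L_D = 0.000966607
Prior × likelihood for each component:
  π_A·L_A = 0.30 × 0.00539715 = 0.00161915
  π_B·L_B = 0.27 × 0.0108953 = 0.00294173
  π_C·L_C = 0.25 × 0.120493 = 0.0301234
  π_D·L_D = 0.18 × 0.000966607 = 0.000173989
Sum: 0.00161915 + 0.00294173 + 0.0301234 + 0.000173989 = 0.0348582
Responsibility of Class B: 0.00294173 / 0.0348582 ≈ 0.0844

0.0844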